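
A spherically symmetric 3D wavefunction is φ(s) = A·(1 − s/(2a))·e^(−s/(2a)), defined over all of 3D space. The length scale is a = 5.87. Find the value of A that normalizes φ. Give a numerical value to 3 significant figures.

A ≈ 0.0140

We need A² ∫|f|² 4πs² ds = 1, taking the integral from 0 to ∞.
In 3D with spherical symmetry the volume element is 4πs² ds.
Recall ∫₀^∞ s^m e^(−s/β) ds = m!·β^(m+1), the integral (without the A² prefactor) comes out to 8·π·a^3.
Hence A² = 1/[8·π·a^3].
Substituting a = 5.87 gives A² = 0.0001967, so A = 0.01403.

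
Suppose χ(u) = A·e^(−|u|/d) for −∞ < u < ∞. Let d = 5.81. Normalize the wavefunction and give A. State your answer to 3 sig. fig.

A ≈ 0.415

We need A² ∫|f|² du = 1, taking the integral from −∞ to ∞.
With χ = A·e^(−|u|/d), the integral evaluates to A²·[d].
Setting this equal to 1 gives A² = 1/(d).
Plugging in d = 5.81 yields A = 0.4149.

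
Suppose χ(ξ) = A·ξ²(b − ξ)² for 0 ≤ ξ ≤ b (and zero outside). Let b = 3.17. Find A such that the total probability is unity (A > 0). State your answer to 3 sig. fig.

Normalization requires ∫|χ|² dξ = 1, integrated from 0 to b.
Carrying out the integral gives A² · b^9/630.
So A² = (b^9/630)^(−1).
Plugging in b = 3.17 yields A = 0.1396.

A ≈ 0.140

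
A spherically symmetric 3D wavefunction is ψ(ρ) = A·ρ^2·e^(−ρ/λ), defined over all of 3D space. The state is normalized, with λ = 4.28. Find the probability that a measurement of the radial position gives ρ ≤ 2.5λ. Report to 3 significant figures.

P = ∫ |ψ|² 4πρ² dρ over ρ ≤ 2.5λ.
The full normalization integral is A²·[45·π·λ^7/2] = 1, fixing A².
In terms of u = ρ/λ (A², 4π and the length scale all cancel between numerator and denominator), P = [∫_{0}^{2.5} u^6·e^(-2·u) du] / [∫_{0}^{∞} u^6·e^(-2·u) du].
Using ∫ u^6·e^(-2·u) du = -(4·u^6 + 12·u^5 + 30·u^4 + 60·u^3 + 90·u^2 + 90·u + 45)·e^(-2·u)/8, the numerator is ≈ 1.3377 and the denominator is 45/8.
The region integral divided by the full integral gives P = 0.2378.

P ≈ 0.238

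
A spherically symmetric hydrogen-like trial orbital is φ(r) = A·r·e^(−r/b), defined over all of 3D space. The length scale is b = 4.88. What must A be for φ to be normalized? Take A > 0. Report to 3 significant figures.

The normalization condition is ∫|φ|² 4πr² dr = 1 from 0 to ∞.
The angular integral contributes 4π, leaving ∫₀^∞ r²|φ|² dr.
With φ = A·r·e^(−r/b), the integral evaluates to A²·[3·π·b^5].
Setting this equal to 1 gives A² = 1/(3·π·b^5).
Plugging in b = 4.88 yields A = 0.006192.

A ≈ 0.00619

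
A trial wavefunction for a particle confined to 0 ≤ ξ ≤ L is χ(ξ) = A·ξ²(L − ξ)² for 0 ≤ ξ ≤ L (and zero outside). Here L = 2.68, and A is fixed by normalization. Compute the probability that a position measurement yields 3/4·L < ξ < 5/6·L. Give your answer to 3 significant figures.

The probability is P = ∫ |χ|² dξ over [3/4·L, 5/6·L].
With A² fixed by ∫|χ|² = 1, i.e. A² = (L^9/630)^(−1), substitute and integrate.
Let u = ξ/L; then A² and the length scale cancel, so P = ∫_{3/4}^{5/6} u^4·(1 - u)^4 du ÷ ∫_{0}^{1} u^4·(1 - u)^4 du.
An antiderivative of u^4·(1 - u)^4 is u^5·(70·u^4 - 315·u^3 + 540·u^2 - 420·u + 126)/630; evaluating from 3/4 to 5/6 gives ≈ 0.000063456, while the full integral is 1/630.
Evaluating gives P = 0.03998.

P ≈ 0.0400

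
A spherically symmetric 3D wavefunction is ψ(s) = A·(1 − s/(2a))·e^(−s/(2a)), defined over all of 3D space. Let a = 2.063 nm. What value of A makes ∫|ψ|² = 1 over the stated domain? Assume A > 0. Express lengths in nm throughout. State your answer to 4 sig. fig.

A ≈ 0.06732 nm^(-3/2)

Require ∫ |ψ|² 4πs² ds = 1 over the whole domain.
The angular integral contributes 4π, leaving ∫₀^∞ s²|ψ|² ds.
With ∫₀^∞ s^4 e^(−αs) ds = 4!/α^5, carrying out the integral gives A² · 8·π·a^3.
With a = 2.063: A² = 0.0045317 and A = 0.067318.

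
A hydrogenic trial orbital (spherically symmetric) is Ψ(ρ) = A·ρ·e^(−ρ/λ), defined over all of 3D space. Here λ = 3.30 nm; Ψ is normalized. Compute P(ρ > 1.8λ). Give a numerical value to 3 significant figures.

P = ∫ |Ψ|² 4πρ² dρ over ρ > 1.8λ.
Normalization gives A² = 1/(3·π·λ^5).
In terms of u = ρ/λ (A², 4π and the length scale all cancel between numerator and denominator), P = [∫_{1.8}^{∞} u^4·e^(-2·u) du] / [∫_{0}^{∞} u^4·e^(-2·u) du].
An antiderivative of u^4·e^(-2·u) is -(u^4/2 + u^3 + 3·u^2/2 + 3·u/2 + 3/4)·e^(-2·u); evaluating from 1.8 to ∞ gives ≈ 0.52983, while the full integral is 3/4.
This evaluates to P = 0.7064.

P ≈ 0.706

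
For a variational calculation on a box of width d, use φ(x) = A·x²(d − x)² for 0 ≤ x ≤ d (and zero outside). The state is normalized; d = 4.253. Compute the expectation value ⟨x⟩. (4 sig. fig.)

The expectation value is the |φ|²-weighted average of x: ∫ x|φ|² dx.
Expanding the polynomial and integrating term by term, the ratio of the moment integral to the normalization integral gives ⟨x⟩ = d/2.
Putting d = 4.253 gives 2.1265.

⟨x⟩ ≈ 2.127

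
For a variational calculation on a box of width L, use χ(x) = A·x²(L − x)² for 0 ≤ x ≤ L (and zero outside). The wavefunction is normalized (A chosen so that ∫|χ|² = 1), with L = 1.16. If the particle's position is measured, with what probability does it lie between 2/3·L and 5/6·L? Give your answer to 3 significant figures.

P ≈ 0.136

|χ|² is the probability density, so P = ∫_{2/3·L}^{5/6·L} |χ|² dx.
Since A² = 1/(L^9/630), this is the region integral divided by the full normalization integral.
Substituting u = x/L, A² and the length scale cancel in the ratio: P = ∫_{2/3}^{5/6} u^4·(1 - u)^4 du / ∫_{0}^{1} u^4·(1 - u)^4 du.
With ∫ u^4·(1 - u)^4 du = u^5·(70·u^4 - 315·u^3 + 540·u^2 - 420·u + 126)/630 + C, the region integral is ≈ 0.00021571 and the full one is 1/630.
The result is P = 0.1359.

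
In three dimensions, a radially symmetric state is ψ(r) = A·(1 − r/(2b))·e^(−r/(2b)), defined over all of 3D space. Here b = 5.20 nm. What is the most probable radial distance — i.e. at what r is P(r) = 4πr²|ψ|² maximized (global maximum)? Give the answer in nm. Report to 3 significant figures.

The maximum of P(r) = 4πr²|ψ|² occurs where its derivative vanishes.
Solving yields r = b·(√(5) + 3).
With b = 5.20, the most probable radial distance is 27.23 nm.

r ≈ 27.2 nm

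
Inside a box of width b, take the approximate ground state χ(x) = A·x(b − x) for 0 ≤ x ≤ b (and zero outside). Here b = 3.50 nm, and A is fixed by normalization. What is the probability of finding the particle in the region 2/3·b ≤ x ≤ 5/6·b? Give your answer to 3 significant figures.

P = ∫_{2/3·b}^{5/6·b} |χ(x)|² dx.
With A² fixed by ∫|χ|² = 1, i.e. A² = (b^5/30)^(−1), substitute and integrate.
Let u = x/b; then A² and the length scale cancel, so P = ∫_{2/3}^{5/6} u^2·(1 - u)^2 du ÷ ∫_{0}^{1} u^2·(1 - u)^2 du.
With ∫ u^2·(1 - u)^2 du = u^3·(6·u^2 - 15·u + 10)/30 + C, the region integral is ≈ 0.0058128 and the full one is 1/30.
Evaluating gives P = 113/648.

P ≈ 0.174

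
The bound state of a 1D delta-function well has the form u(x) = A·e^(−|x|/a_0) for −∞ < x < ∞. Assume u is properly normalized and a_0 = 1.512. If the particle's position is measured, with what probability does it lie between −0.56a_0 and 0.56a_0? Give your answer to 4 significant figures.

P ≈ 0.6737

The probability is P = ∫ |u|² dx over [−0.56a_0, 0.56a_0].
The normalization integral ∫|u|²dx over the whole domain equals a_0·A², and A² cancels in the ratio.
By symmetry take twice the x ≥ 0 contribution in numerator and denominator; the 2's cancel. In terms of t = x/a_0 (A² and the length scale cancel between numerator and denominator), P = [∫_{0}^{0.56} e^(-2·t) dt] / [∫_{0}^{∞} e^(-2·t) dt].
Using ∫ e^(-2·t) dt = -e^(-2·t)/2, the numerator is 1/2 - e^(-28/25)/2 and the denominator is 1/2.
The result is P = 0.67372.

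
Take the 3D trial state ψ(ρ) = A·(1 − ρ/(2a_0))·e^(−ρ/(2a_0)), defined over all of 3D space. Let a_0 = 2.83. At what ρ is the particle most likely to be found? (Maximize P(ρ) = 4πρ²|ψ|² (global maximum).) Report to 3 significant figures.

ρ ≈ 14.8

Differentiate P(ρ) = 4πρ²|ψ|² with respect to ρ and set to zero.
Solving yields ρ = a_0·(√(5) + 3).
With a_0 = 2.83, the most probable radial distance is 14.82.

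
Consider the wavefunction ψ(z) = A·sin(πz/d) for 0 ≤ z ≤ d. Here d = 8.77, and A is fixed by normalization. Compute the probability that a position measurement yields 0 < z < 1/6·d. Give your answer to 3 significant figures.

P ≈ 0.0288

|ψ|² is the probability density, so P = ∫_{0}^{1/6·d} |ψ|² dz.
With A² fixed by ∫|ψ|² = 1, i.e. A² = (d/2)^(−1), substitute and integrate.
Let u = z/d; then A² and the length scale cancel, so P = ∫_{0}^{1/6} sin(π·u)^2 du ÷ ∫_{0}^{1} sin(π·u)^2 du.
Using ∫ sin(π·u)^2 du = u/2 - sin(2·π·u)/(4·π), the numerator is -√(3)/(8·π) + 1/12 and the denominator is 1/2.
The result is P = (-√(3)/4 + π/6)/π.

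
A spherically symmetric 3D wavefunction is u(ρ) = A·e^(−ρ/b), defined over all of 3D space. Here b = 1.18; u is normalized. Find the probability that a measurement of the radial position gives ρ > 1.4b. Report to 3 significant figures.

P ≈ 0.469

P = ∫ |u|² 4πρ² dρ over ρ > 1.4b.
Normalization gives A² = 1/(π·b^3).
In terms of t = ρ/b (A², 4π and the length scale all cancel between numerator and denominator), P = [∫_{1.4}^{∞} t^2·e^(-2·t) dt] / [∫_{0}^{∞} t^2·e^(-2·t) dt].
An antiderivative of t^2·e^(-2·t) is -(2·t^2 + 2·t + 1)·e^(-2·t)/4; evaluating from 1.4 to ∞ gives 193·e^(-14/5)/100, while the full integral is 1/4.
This evaluates to P = 0.4695.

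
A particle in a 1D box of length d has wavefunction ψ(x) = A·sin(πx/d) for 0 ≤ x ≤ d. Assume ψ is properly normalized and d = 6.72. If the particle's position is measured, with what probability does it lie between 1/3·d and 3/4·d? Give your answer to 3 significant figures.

The probability is P = ∫ |ψ|² dx over [1/3·d, 3/4·d].
With A² fixed by ∫|ψ|² = 1, i.e. A² = (d/2)^(−1), substitute and integrate.
Substituting u = x/d, A² and the length scale cancel in the ratio: P = ∫_{1/3}^{3/4} sin(π·u)^2 du / ∫_{0}^{1} sin(π·u)^2 du.
An antiderivative of sin(π·u)^2 is u/2 - sin(2·π·u)/(4·π); evaluating from 1/3 to 3/4 gives √(3)/(8·π) + 1/(4·π) + 5/24, while the full integral is 1/2.
Evaluating gives P = (3·√(3) + 6 + 5·π)/(12·π).

P ≈ 0.714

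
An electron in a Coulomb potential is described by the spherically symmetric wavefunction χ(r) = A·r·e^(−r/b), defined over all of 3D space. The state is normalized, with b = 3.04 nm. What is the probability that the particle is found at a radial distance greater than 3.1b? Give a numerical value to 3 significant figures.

P ≈ 0.259

P = ∫ |χ|² 4πr² dr over r > 3.1b.
The full normalization integral is A²·[3·π·b^5] = 1, fixing A².
Let u = r/b; then A², 4π and the length scale all cancel, so P = ∫_{3.1}^{∞} u^4·e^(-2·u) du ÷ ∫_{0}^{∞} u^4·e^(-2·u) du.
An antiderivative of u^4·e^(-2·u) is -(u^4/2 + u^3 + 3·u^2/2 + 3·u/2 + 3/4)·e^(-2·u); evaluating from 3.1 to ∞ gives ≈ 0.19438, while the full integral is 3/4.
This evaluates to P = 0.2592.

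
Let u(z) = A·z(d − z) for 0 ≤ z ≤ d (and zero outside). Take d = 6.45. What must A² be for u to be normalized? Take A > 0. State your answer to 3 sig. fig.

Normalization requires ∫|u|² dz = 1, integrated from 0 to d.
Carrying out the integral gives A² · d^5/30.
So A² = (d^5/30)^(−1).
Plugging in d = 6.45 yields A = 0.05184.

A^2 ≈ 0.00269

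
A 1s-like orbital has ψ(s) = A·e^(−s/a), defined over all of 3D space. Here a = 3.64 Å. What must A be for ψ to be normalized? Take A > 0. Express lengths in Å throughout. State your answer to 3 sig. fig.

Normalization requires ∫|ψ|² 4πs² ds = 1, integrated from 0 to ∞.
The integral (without the A² prefactor) comes out to π·a^3.
Hence A² = 1/[π·a^3].
Plugging in a = 3.64 yields A = 0.08124.

A ≈ 0.0812 Å^(-3/2)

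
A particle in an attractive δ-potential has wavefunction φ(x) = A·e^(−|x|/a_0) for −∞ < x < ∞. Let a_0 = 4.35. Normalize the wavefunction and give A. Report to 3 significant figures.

The normalization condition is ∫|φ|² dx = 1 from −∞ to ∞.
Recall ∫₀^∞ x^m e^(−x/β) dx = m!·β^(m+1), with φ = A·e^(−|x|/a_0), the integral evaluates to A²·[a_0].
Plugging in a_0 = 4.35 yields A = 0.4795.

A ≈ 0.479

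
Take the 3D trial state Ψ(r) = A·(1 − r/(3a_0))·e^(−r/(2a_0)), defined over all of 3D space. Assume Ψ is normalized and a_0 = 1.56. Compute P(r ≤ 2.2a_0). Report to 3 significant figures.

P ≈ 0.338

With dV = 4πr²dr, the probability is ∫|Ψ|² dV over r ≤ 2.2a_0.
Normalization gives A² = 1/(8·π·a_0^3/3).
Substituting u = r/a_0, A², 4π and the length scale all cancel in the ratio: P = ∫_{0}^{2.2} u^2·(1 - u/3)^2·e^(-u) du / ∫_{0}^{∞} u^2·(1 - u/3)^2·e^(-u) du.
An antiderivative of u^2·(1 - u/3)^2·e^(-u) is (-u^4 + 2·u^3 - 3·u^2 - 6·u - 6)·e^(-u)/9; evaluating from 0 to 2.2 gives ≈ 0.22531, while the full integral is 2/3.
This evaluates to P = 0.3380.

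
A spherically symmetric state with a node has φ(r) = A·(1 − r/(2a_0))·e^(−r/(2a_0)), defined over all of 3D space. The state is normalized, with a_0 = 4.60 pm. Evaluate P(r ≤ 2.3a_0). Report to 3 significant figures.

With dV = 4πr²dr, the probability is ∫|φ|² dV over r ≤ 2.3a_0.
The full normalization integral is A²·[8·π·a_0^3] = 1, fixing A².
Let u = r/a_0; then A², 4π and the length scale all cancel, so P = ∫_{0}^{2.3} u^2·(1 - u/2)^2·e^(-u) du ÷ ∫_{0}^{∞} u^2·(1 - u/2)^2·e^(-u) du.
With ∫ u^2·(1 - u/2)^2·e^(-u) du = -(u^4/4 + u^2 + 2·u + 2)·e^(-u) + C, the region integral is ≈ 0.10651 and the full one is 2.
The region integral divided by the full integral gives P = 0.05325.

P ≈ 0.0533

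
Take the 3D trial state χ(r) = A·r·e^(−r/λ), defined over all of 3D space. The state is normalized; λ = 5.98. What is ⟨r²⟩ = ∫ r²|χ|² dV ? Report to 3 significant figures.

⟨r²⟩ = ∫ r^2 |χ|² 4πr² dr over the full domain.
Recall ∫₀^∞ r^m e^(−r/β) dr = m!·β^(m+1), evaluating both integrals, ⟨r²⟩ = 15·λ^2/2.
With λ = 5.98, ⟨r^2⟩ = 268.2.

⟨r^2⟩ ≈ 268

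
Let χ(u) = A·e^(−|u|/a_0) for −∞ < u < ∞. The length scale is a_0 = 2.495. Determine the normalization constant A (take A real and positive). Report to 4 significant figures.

Require ∫ |χ|² du = 1 over the whole domain.
Using ∫₀^∞ uⁿ e^(−αu) du = n!/αⁿ⁺¹, the integral (without the A² prefactor) comes out to a_0.
So A² = (a_0)^(−1).
Plugging in a_0 = 2.495 yields A = 0.63309.

A ≈ 0.6331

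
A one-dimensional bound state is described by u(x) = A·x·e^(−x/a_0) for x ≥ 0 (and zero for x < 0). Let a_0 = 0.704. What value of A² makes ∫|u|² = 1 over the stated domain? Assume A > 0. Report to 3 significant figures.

The normalization condition is ∫|u|² dx = 1 from 0 to ∞.
Recall ∫₀^∞ x^m e^(−x/β) dx = m!·β^(m+1), the integral (without the A² prefactor) comes out to a_0^3/4.
Setting this equal to 1 gives A² = 1/(a_0^3/4).
Substituting a_0 = 0.704 gives A² = 11.46, so A = 3.386.

A^2 ≈ 11.5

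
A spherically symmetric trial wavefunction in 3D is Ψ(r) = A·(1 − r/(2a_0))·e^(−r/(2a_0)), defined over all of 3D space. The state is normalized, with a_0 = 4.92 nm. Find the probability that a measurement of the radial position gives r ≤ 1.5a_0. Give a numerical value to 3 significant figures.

P ≈ 0.0500

P = ∫ |Ψ|² 4πr² dr over r ≤ 1.5a_0.
A² is fixed by ∫₀^∞ 4πr²|Ψ|² dr = 1, i.e. A² = (8·π·a_0^3)^(−1).
In terms of u = r/a_0 (A², 4π and the length scale all cancel between numerator and denominator), P = [∫_{0}^{1.5} u^2·(1 - u/2)^2·e^(-u) du] / [∫_{0}^{∞} u^2·(1 - u/2)^2·e^(-u) du].
Using ∫ u^2·(1 - u/2)^2·e^(-u) du = -(u^4/4 + u^2 + 2·u + 2)·e^(-u), the numerator is 2 - 545·e^(-3/2)/64 and the denominator is 2.
This evaluates to P = 0.04995.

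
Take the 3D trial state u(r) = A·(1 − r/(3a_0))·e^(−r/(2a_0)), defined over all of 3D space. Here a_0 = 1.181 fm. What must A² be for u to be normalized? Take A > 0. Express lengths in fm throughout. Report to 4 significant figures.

A^2 ≈ 0.07247 fm^(-3)

Normalization requires ∫|u|² 4πr² dr = 1, integrated from 0 to ∞.
(Spherical symmetry: dV = 4πr² dr.)
The integral (without the A² prefactor) comes out to 8·π·a_0^3/3.
Hence A² = 1/[8·π·a_0^3/3].
With a_0 = 1.181: A² = 0.072466 and A = 0.26919.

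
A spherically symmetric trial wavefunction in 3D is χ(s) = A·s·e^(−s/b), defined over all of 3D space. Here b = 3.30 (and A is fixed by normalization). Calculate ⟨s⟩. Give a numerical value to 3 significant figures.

⟨s⟩ ≈ 8.25

⟨s⟩ = ∫ s |χ|² 4πs² ds over the full domain.
Evaluating both integrals, ⟨s⟩ = 5·b/2.
Putting b = 3.30 gives 8.250.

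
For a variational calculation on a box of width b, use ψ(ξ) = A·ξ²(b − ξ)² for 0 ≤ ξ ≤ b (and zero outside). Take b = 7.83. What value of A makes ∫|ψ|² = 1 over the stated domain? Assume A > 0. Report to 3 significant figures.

A ≈ 0.00239

Normalization requires ∫|ψ|² dξ = 1, integrated from 0 to b.
Expanding the polynomial and integrating term by term, ∫|ψ|² dξ = A²·(b^9/630).
Setting this equal to 1 gives A² = 1/(b^9/630).
Plugging in b = 7.83 yields A = 0.002386.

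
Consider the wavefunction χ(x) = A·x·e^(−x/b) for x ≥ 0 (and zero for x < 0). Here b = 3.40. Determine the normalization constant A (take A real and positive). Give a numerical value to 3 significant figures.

Normalization requires ∫|χ|² dx = 1, integrated from 0 to ∞.
With ∫₀^∞ x^2 e^(−αx) dx = 2!/α^3, ∫|χ|² dx = A²·(b^3/4).
Hence A² = 1/[b^3/4].
With b = 3.40: A² = 0.1018 and A = 0.3190.

A ≈ 0.319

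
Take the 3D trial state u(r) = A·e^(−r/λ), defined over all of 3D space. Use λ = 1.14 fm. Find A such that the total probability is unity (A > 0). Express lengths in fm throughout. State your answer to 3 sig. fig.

A ≈ 0.464 fm^(-3/2)

We need A² ∫|f|² 4πr² dr = 1, taking the integral from 0 to ∞.
Using ∫₀^∞ rⁿ e^(−αr) dr = n!/αⁿ⁺¹, ∫|u|² 4πr² dr = A²·(π·λ^3).
Hence A² = 1/[π·λ^3].
Plugging in λ = 1.14 yields A = 0.4635.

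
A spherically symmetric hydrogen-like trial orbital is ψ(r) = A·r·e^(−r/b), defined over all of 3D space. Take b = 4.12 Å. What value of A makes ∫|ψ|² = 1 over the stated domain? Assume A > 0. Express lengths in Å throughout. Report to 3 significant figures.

A ≈ 0.00945 Å^(-5/2)

Normalization requires ∫|ψ|² 4πr² dr = 1, integrated from 0 to ∞.
In 3D with spherical symmetry the volume element is 4πr² dr.
With ψ = A·r·e^(−r/b), the integral evaluates to A²·[3·π·b^5].
Setting this equal to 1 gives A² = 1/(3·π·b^5).
With b = 4.12: A² = 0.00008938 and A = 0.009454.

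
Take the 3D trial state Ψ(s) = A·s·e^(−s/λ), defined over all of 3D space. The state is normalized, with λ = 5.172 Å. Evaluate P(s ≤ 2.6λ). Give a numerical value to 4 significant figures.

Integrate the radial probability density 4πs²|Ψ|² over s ≤ 2.6λ.
A² is fixed by ∫₀^∞ 4πs²|Ψ|² ds = 1, i.e. A² = (3·π·λ^5)^(−1).
Let u = s/λ; then A², 4π and the length scale all cancel, so P = ∫_{0}^{2.6} u^4·e^(-2·u) du ÷ ∫_{0}^{∞} u^4·e^(-2·u) du.
An antiderivative of u^4·e^(-2·u) is -(u^4/2 + u^3 + 3·u^2/2 + 3·u/2 + 3/4)·e^(-2·u); evaluating from 0 to 2.6 gives ≈ 0.445404, while the full integral is 3/4.
This evaluates to P = 0.59387.

P ≈ 0.5939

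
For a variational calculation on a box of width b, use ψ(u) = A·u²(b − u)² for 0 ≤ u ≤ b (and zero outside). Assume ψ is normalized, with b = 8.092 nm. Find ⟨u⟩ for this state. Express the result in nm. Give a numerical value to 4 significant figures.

By definition ⟨u⟩ = ∫ u |ψ(u)|² du.
Expanding the polynomial and integrating term by term, the ratio of the moment integral to the normalization integral gives ⟨u⟩ = b/2.
Putting b = 8.092 gives 4.0460.

⟨u⟩ ≈ 4.046 nm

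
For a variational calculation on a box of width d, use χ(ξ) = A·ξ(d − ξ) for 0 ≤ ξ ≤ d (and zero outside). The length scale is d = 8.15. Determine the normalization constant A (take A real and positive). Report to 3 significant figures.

Normalization requires ∫|χ|² dξ = 1, integrated from 0 to d.
Expanding the polynomial and integrating term by term, the integral (without the A² prefactor) comes out to d^5/30.
Hence A² = 1/[d^5/30].
With d = 8.15: A² = 0.0008343 and A = 0.02888.

A ≈ 0.0289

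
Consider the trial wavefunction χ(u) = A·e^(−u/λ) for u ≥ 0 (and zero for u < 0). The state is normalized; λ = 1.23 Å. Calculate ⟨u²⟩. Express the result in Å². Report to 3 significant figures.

⟨u^2⟩ ≈ 0.756 Å^2

⟨u²⟩ = ∫ u^2 |χ|² du over the full domain.
Using ∫₀^∞ uⁿ e^(−αu) du = n!/αⁿ⁺¹, evaluating both integrals, ⟨u²⟩ = λ^2/2.
With λ = 1.23, ⟨u^2⟩ = 0.7565.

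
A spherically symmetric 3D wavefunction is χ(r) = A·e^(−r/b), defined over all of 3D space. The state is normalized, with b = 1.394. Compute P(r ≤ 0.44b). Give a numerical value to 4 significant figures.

With dV = 4πr²dr, the probability is ∫|χ|² dV over r ≤ 0.44b.
A² is fixed by ∫₀^∞ 4πr²|χ|² dr = 1, i.e. A² = (π·b^3)^(−1).
Substituting u = r/b, A², 4π and the length scale all cancel in the ratio: P = ∫_{0}^{0.44} u^2·e^(-2·u) du / ∫_{0}^{∞} u^2·e^(-2·u) du.
An antiderivative of u^2·e^(-2·u) is -(2·u^2 + 2·u + 1)·e^(-2·u)/4; evaluating from 0 to 0.44 gives 1/4 - 1417·e^(-22/25)/2500, while the full integral is 1/4.
This evaluates to P = 0.059604.

P ≈ 0.05960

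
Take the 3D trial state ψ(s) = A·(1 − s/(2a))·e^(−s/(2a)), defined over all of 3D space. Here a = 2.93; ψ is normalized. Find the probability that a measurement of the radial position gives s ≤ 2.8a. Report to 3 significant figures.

P ≈ 0.0633

P = ∫ |ψ|² 4πs² ds over s ≤ 2.8a.
A² is fixed by ∫₀^∞ 4πs²|ψ|² ds = 1, i.e. A² = (8·π·a^3)^(−1).
Substituting u = s/a, A², 4π and the length scale all cancel in the ratio: P = ∫_{0}^{2.8} u^2·(1 - u/2)^2·e^(-u) du / ∫_{0}^{∞} u^2·(1 - u/2)^2·e^(-u) du.
With ∫ u^2·(1 - u/2)^2·e^(-u) du = -(u^4/4 + u^2 + 2·u + 2)·e^(-u) + C, the region integral is ≈ 0.12666 and the full one is 2.
The region integral divided by the full integral gives P = 0.06333.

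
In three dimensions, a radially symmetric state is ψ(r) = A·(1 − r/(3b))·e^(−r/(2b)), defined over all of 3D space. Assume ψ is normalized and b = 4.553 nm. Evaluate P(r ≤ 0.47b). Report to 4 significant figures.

P ≈ 0.02876

With dV = 4πr²dr, the probability is ∫|ψ|² dV over r ≤ 0.47b.
Normalization gives A² = 1/(8·π·b^3/3).
Substituting u = r/b, A², 4π and the length scale all cancel in the ratio: P = ∫_{0}^{0.47} u^2·(1 - u/3)^2·e^(-u) du / ∫_{0}^{∞} u^2·(1 - u/3)^2·e^(-u) du.
An antiderivative of u^2·(1 - u/3)^2·e^(-u) is (-u^4 + 2·u^3 - 3·u^2 - 6·u - 6)·e^(-u)/9; evaluating from 0 to 0.47 gives ≈ 0.0191747, while the full integral is 2/3.
The region integral divided by the full integral gives P = 0.028762.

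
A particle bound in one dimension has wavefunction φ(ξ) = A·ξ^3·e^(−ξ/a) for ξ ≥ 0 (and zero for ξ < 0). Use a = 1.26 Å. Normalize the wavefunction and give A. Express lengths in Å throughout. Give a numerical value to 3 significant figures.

We need A² ∫|f|² dξ = 1, taking the integral from 0 to ∞.
Carrying out the integral gives A² · 45·a^7/8.
Hence A² = 1/[45·a^7/8].
Plugging in a = 1.26 yields A = 0.1878.

A ≈ 0.188 Å^(-7/2)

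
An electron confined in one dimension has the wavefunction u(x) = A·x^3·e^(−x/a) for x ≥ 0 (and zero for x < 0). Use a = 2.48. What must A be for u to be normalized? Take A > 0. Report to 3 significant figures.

A ≈ 0.0176

Normalization requires ∫|u|² dx = 1, integrated from 0 to ∞.
With u = A·x^3·e^(−x/a), the integral evaluates to A²·[45·a^7/8].
Hence A² = 1/[45·a^7/8].
Substituting a = 2.48 gives A² = 0.0003081, so A = 0.01755.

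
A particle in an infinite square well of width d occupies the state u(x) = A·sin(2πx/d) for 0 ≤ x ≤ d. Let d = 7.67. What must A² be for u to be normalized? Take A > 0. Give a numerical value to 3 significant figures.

A^2 ≈ 0.261

Require ∫ |u|² dx = 1 over the whole domain.
With ∫₀^d sin²(nπx/d) dx = d/2, carrying out the integral gives A² · d/2.
So A² = (d/2)^(−1).
Plugging in d = 7.67 yields A = 0.5106.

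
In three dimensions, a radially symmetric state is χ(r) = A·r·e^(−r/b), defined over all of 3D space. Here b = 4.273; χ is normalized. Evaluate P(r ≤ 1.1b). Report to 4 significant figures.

P ≈ 0.07250

With dV = 4πr²dr, the probability is ∫|χ|² dV over r ≤ 1.1b.
A² is fixed by ∫₀^∞ 4πr²|χ|² dr = 1, i.e. A² = (3·π·b^5)^(−1).
Substituting u = r/b, A², 4π and the length scale all cancel in the ratio: P = ∫_{0}^{1.1} u^4·e^(-2·u) du / ∫_{0}^{∞} u^4·e^(-2·u) du.
Using ∫ u^4·e^(-2·u) du = -(u^4/2 + u^3 + 3·u^2/2 + 3·u/2 + 3/4)·e^(-2·u), the numerator is ≈ 0.0543722 and the denominator is 3/4.
The region integral divided by the full integral gives P = 0.072496.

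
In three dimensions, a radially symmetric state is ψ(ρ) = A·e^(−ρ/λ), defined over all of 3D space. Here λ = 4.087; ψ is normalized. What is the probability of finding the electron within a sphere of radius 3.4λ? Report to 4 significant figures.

P = ∫ |ψ|² 4πρ² dρ over ρ ≤ 3.4λ.
A² is fixed by ∫₀^∞ 4πρ²|ψ|² dρ = 1, i.e. A² = (π·λ^3)^(−1).
Let u = ρ/λ; then A², 4π and the length scale all cancel, so P = ∫_{0}^{3.4} u^2·e^(-2·u) du ÷ ∫_{0}^{∞} u^2·e^(-2·u) du.
Using ∫ u^2·e^(-2·u) du = -(2·u^2 + 2·u + 1)·e^(-2·u)/4, the numerator is 1/4 - 773·e^(-34/5)/100 and the denominator is 1/4.
Taking the ratio yields P = 0.96556.

P ≈ 0.9656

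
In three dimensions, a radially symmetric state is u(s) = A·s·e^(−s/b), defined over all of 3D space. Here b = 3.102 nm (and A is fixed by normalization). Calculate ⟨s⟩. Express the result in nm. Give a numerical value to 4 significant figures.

⟨s⟩ ≈ 7.755 nm

The expectation value is the |u|²-weighted average of s: ∫ s|u|² 4πs² ds.
The ratio of the moment integral to the normalization integral gives ⟨s⟩ = 5·b/2.
With b = 3.102, ⟨s⟩ = 7.7550.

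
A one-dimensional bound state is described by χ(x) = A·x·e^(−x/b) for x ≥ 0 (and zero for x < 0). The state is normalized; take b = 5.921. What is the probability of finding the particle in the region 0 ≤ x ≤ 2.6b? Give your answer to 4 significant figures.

The probability is P = ∫ |χ|² dx over [0, 2.6b].
With A² fixed by ∫|χ|² = 1, i.e. A² = (b^3/4)^(−1), substitute and integrate.
Let u = x/b; then A² and the length scale cancel, so P = ∫_{0}^{2.6} u^2·e^(-2·u) du ÷ ∫_{0}^{∞} u^2·e^(-2·u) du.
Using ∫ u^2·e^(-2·u) du = -(2·u^2 + 2·u + 1)·e^(-2·u)/4, the numerator is 1/4 - 493·e^(-26/5)/100 and the denominator is 1/4.
The result is P = 0.89121.

P ≈ 0.8912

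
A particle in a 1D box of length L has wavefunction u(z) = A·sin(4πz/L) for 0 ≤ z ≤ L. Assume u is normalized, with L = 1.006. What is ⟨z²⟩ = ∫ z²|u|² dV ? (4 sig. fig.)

⟨z^2⟩ ≈ 0.3341

⟨z²⟩ = ∫ z^2 |u|² dz over the full domain.
The ratio of the moment integral to the normalization integral gives ⟨z²⟩ = -L^2/(32·π^2) + L^2/3.
Putting L = 1.006 gives 0.33414.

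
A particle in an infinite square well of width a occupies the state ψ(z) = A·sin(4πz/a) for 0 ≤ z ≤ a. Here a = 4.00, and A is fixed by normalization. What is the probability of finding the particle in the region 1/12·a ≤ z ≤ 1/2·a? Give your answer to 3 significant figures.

P ≈ 0.451

P = ∫_{1/12·a}^{1/2·a} |ψ(z)|² dz.
With A² fixed by ∫|ψ|² = 1, i.e. A² = (a/2)^(−1), substitute and integrate.
Let u = z/a; then A² and the length scale cancel, so P = ∫_{1/12}^{1/2} sin(4·π·u)^2 du ÷ ∫_{0}^{1} sin(4·π·u)^2 du.
An antiderivative of sin(4·π·u)^2 is u/2 - sin(4·π·u)·cos(4·π·u)/(8·π); evaluating from 1/12 to 1/2 gives √(3)/(32·π) + 5/24, while the full integral is 1/2.
The result is P = √(3)/(16·π) + 5/12.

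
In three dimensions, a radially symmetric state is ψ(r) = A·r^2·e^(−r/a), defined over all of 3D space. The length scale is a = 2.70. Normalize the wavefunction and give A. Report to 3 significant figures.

The normalization condition is ∫|ψ|² 4πr² dr = 1 from 0 to ∞.
(Spherical symmetry: dV = 4πr² dr.)
With ψ = A·r^2·e^(−r/a), the integral evaluates to A²·[45·π·a^7/2].
Setting this equal to 1 gives A² = 1/(45·π·a^7/2).
Substituting a = 2.70 gives A² = 0.00001352, so A = 0.003678.

A ≈ 0.00368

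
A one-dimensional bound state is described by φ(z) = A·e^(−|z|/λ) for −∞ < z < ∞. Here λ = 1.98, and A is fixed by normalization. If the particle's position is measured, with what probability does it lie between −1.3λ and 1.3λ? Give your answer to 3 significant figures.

P ≈ 0.926

P = ∫_{−1.3λ}^{1.3λ} |φ(z)|² dz.
With A² fixed by ∫|φ|² = 1, i.e. A² = (λ)^(−1), substitute and integrate.
Both integrals are even about z = 0, so only the z ≥ 0 halves are needed (the factors of 2 cancel). Substituting u = z/λ, A² and the length scale cancel in the ratio: P = ∫_{0}^{1.3} e^(-2·u) du / ∫_{0}^{∞} e^(-2·u) du.
Using ∫ e^(-2·u) du = -e^(-2·u)/2, the numerator is 1/2 - e^(-13/5)/2 and the denominator is 1/2.
Taking the ratio, P = 0.9257.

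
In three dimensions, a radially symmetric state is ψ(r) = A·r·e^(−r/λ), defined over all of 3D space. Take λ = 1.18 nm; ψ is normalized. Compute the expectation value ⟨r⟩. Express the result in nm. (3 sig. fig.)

⟨r⟩ ≈ 2.95 nm

The expectation value is the |ψ|²-weighted average of r: ∫ r|ψ|² 4πr² dr.
Evaluating both integrals, ⟨r⟩ = 5·λ/2.
With λ = 1.18, ⟨r⟩ = 2.950.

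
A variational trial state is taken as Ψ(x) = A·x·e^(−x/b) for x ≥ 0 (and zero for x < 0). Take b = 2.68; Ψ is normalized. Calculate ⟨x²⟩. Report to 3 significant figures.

⟨x^2⟩ ≈ 21.5

The expectation value is the |Ψ|²-weighted average of x^2: ∫ x^2|Ψ|² dx.
The ratio of the moment integral to the normalization integral gives ⟨x²⟩ = 3·b^2.
Putting b = 2.68 gives 21.55.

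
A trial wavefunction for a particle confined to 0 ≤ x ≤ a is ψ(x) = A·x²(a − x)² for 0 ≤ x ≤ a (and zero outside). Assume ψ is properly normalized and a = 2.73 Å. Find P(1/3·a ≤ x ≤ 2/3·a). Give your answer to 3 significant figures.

P ≈ 0.710

P = ∫_{1/3·a}^{2/3·a} |ψ(x)|² dx.
The normalization integral ∫|ψ|²dx over the whole domain equals a^9/630·A², and A² cancels in the ratio.
In terms of u = x/a (A² and the length scale cancel between numerator and denominator), P = [∫_{1/3}^{2/3} u^4·(1 - u)^4 du] / [∫_{0}^{1} u^4·(1 - u)^4 du].
Using ∫ u^4·(1 - u)^4 du = u^5·(70·u^4 - 315·u^3 + 540·u^2 - 420·u + 126)/630, the numerator is ≈ 0.0011275 and the denominator is 1/630.
The result is P = 0.7103.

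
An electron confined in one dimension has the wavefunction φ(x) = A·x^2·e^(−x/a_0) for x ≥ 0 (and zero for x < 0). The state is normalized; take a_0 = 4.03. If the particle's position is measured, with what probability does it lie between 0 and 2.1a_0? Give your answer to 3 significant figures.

P = ∫_{0}^{2.1a_0} |φ(x)|² dx.
Since A² = 1/(3·a_0^5/4), this is the region integral divided by the full normalization integral.
Substituting u = x/a_0, A² and the length scale cancel in the ratio: P = ∫_{0}^{2.1} u^4·e^(-2·u) du / ∫_{0}^{∞} u^4·e^(-2·u) du.
An antiderivative of u^4·e^(-2·u) is -(u^4/2 + u^3 + 3·u^2/2 + 3·u/2 + 3/4)·e^(-2·u); evaluating from 0 to 2.1 gives ≈ 0.30763, while the full integral is 3/4.
Evaluating gives P = 0.4102.

P ≈ 0.410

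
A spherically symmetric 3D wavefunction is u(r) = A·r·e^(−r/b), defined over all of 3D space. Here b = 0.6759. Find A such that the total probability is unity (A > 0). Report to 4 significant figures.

Require ∫ |u|² 4πr² dr = 1 over the whole domain.
(Spherical symmetry: dV = 4πr² dr.)
Using ∫₀^∞ rⁿ e^(−αr) dr = n!/αⁿ⁺¹, ∫|u|² 4πr² dr = A²·(3·π·b^5).
So A² = (3·π·b^5)^(−1).
Substituting b = 0.6759 gives A² = 0.75217, so A = 0.86728.

A ≈ 0.8673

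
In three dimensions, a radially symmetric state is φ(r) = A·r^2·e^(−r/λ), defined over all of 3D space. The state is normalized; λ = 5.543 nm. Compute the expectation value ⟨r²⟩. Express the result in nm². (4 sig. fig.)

⟨r^2⟩ ≈ 430.1 nm^2

The expectation value is the |φ|²-weighted average of r^2: ∫ r^2|φ|² 4πr² dr.
Using ∫₀^∞ rⁿ e^(−αr) dr = n!/αⁿ⁺¹, evaluating both integrals, ⟨r²⟩ = 14·λ^2.
With λ = 5.543, ⟨r^2⟩ = 430.15.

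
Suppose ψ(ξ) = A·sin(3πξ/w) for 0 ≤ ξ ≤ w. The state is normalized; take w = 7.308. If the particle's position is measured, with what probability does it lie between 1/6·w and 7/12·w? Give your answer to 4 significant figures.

P ≈ 0.4697

P = ∫_{1/6·w}^{7/12·w} |ψ(ξ)|² dξ.
The normalization integral ∫|ψ|²dξ over the whole domain equals w/2·A², and A² cancels in the ratio.
Substituting u = ξ/w, A² and the length scale cancel in the ratio: P = ∫_{1/6}^{7/12} sin(3·π·u)^2 du / ∫_{0}^{1} sin(3·π·u)^2 du.
An antiderivative of sin(3·π·u)^2 is u/2 - sin(6·π·u)/(12·π); evaluating from 1/6 to 7/12 gives 1/(12·π) + 5/24, while the full integral is 1/2.
The result is P = (2 + 5·π)/(12·π).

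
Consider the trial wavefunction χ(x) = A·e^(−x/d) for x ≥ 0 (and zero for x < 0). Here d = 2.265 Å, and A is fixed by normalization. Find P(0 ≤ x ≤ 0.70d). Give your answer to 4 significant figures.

P ≈ 0.7534

P = ∫_{0}^{0.70d} |χ(x)|² dx.
The normalization integral ∫|χ|²dx over the whole domain equals d/2·A², and A² cancels in the ratio.
In terms of u = x/d (A² and the length scale cancel between numerator and denominator), P = [∫_{0}^{0.70} e^(-2·u) du] / [∫_{0}^{∞} e^(-2·u) du].
An antiderivative of e^(-2·u) is -e^(-2·u)/2; evaluating from 0 to 0.70 gives 1/2 - e^(-7/5)/2, while the full integral is 1/2.
Evaluating gives P = 0.75340.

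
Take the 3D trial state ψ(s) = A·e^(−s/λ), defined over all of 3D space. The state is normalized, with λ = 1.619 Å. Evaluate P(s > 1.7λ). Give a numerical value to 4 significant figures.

P = ∫ |ψ|² 4πs² ds over s > 1.7λ.
The full normalization integral is A²·[π·λ^3] = 1, fixing A².
In terms of u = s/λ (A², 4π and the length scale all cancel between numerator and denominator), P = [∫_{1.7}^{∞} u^2·e^(-2·u) du] / [∫_{0}^{∞} u^2·e^(-2·u) du].
With ∫ u^2·e^(-2·u) du = -(2·u^2 + 2·u + 1)·e^(-2·u)/4 + C, the region integral is 509·e^(-17/5)/200 and the full one is 1/4.
Taking the ratio yields P = 0.33974.

P ≈ 0.3397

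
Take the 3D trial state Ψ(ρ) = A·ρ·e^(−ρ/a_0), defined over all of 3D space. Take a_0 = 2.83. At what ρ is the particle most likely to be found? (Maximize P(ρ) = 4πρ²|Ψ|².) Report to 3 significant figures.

ρ ≈ 5.66

The maximum of P(ρ) = 4πρ²|Ψ|² occurs where its derivative vanishes.
Solving yields ρ = 2·a_0.
With a_0 = 2.83, the most probable radial distance is 5.660.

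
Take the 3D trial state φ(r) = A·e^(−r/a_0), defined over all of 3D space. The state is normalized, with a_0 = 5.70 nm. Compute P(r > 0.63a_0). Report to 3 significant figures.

P ≈ 0.866

Integrate the radial probability density 4πr²|φ|² over r > 0.63a_0.
A² is fixed by ∫₀^∞ 4πr²|φ|² dr = 1, i.e. A² = (π·a_0^3)^(−1).
Let u = r/a_0; then A², 4π and the length scale all cancel, so P = ∫_{0.63}^{∞} u^2·e^(-2·u) du ÷ ∫_{0}^{∞} u^2·e^(-2·u) du.
Using ∫ u^2·e^(-2·u) du = -(2·u^2 + 2·u + 1)·e^(-2·u)/4, the numerator is ≈ 0.21656 and the denominator is 1/4.
The region integral divided by the full integral gives P = 0.8662.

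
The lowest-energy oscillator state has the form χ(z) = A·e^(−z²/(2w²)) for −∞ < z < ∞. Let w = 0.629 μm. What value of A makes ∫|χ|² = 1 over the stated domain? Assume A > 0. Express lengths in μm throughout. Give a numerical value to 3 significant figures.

We need A² ∫|f|² dz = 1, taking the integral from −∞ to ∞.
∫|χ|² dz = A²·(√(π)·w).
Hence A² = 1/[√(π)·w].
Substituting w = 0.629 gives A² = 0.8970, so A = 0.9471.

A ≈ 0.947 μm^(-1/2)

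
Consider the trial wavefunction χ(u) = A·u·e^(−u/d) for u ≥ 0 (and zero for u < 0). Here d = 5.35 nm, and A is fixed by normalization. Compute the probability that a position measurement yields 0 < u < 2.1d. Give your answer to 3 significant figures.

P ≈ 0.790

|χ|² is the probability density, so P = ∫_{0}^{2.1d} |χ|² du.
The normalization integral ∫|χ|²du over the whole domain equals d^3/4·A², and A² cancels in the ratio.
Substituting t = u/d, A² and the length scale cancel in the ratio: P = ∫_{0}^{2.1} t^2·e^(-2·t) dt / ∫_{0}^{∞} t^2·e^(-2·t) dt.
With ∫ t^2·e^(-2·t) dt = -(2·t^2 + 2·t + 1)·e^(-2·t)/4 + C, the region integral is 1/4 - 701·e^(-21/5)/200 and the full one is 1/4.
The result is P = 0.7898.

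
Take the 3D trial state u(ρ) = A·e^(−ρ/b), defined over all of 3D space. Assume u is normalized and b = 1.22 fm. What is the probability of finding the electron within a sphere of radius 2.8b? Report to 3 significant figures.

P = ∫ |u|² 4πρ² dρ over ρ ≤ 2.8b.
Normalization gives A² = 1/(π·b^3).
In terms of t = ρ/b (A², 4π and the length scale all cancel between numerator and denominator), P = [∫_{0}^{2.8} t^2·e^(-2·t) dt] / [∫_{0}^{∞} t^2·e^(-2·t) dt].
An antiderivative of t^2·e^(-2·t) is -(2·t^2 + 2·t + 1)·e^(-2·t)/4; evaluating from 0 to 2.8 gives 1/4 - 557·e^(-28/5)/100, while the full integral is 1/4.
This evaluates to P = 0.9176.

P ≈ 0.918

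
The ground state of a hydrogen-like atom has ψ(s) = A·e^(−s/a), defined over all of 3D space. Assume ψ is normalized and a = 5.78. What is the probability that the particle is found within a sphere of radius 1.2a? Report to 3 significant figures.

P ≈ 0.430

P = ∫ |ψ|² 4πs² ds over s ≤ 1.2a.
A² is fixed by ∫₀^∞ 4πs²|ψ|² ds = 1, i.e. A² = (π·a^3)^(−1).
Let u = s/a; then A², 4π and the length scale all cancel, so P = ∫_{0}^{1.2} u^2·e^(-2·u) du ÷ ∫_{0}^{∞} u^2·e^(-2·u) du.
Using ∫ u^2·e^(-2·u) du = -(2·u^2 + 2·u + 1)·e^(-2·u)/4, the numerator is 1/4 - 157·e^(-12/5)/100 and the denominator is 1/4.
Taking the ratio yields P = 0.4303.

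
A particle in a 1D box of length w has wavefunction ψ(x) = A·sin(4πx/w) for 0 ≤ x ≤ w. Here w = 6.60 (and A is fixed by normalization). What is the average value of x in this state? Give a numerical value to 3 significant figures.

⟨x⟩ ≈ 3.30

By definition ⟨x⟩ = ∫ x |ψ(x)|² dx.
Evaluating both integrals, ⟨x⟩ = w/2.
Putting w = 6.60 gives 3.300.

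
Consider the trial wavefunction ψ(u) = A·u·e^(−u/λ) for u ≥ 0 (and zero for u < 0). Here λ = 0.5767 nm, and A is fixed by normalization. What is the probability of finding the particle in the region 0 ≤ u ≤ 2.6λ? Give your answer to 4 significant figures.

P ≈ 0.8912

P = ∫_{0}^{2.6λ} |ψ(u)|² du.
The normalization integral ∫|ψ|²du over the whole domain equals λ^3/4·A², and A² cancels in the ratio.
In terms of t = u/λ (A² and the length scale cancel between numerator and denominator), P = [∫_{0}^{2.6} t^2·e^(-2·t) dt] / [∫_{0}^{∞} t^2·e^(-2·t) dt].
An antiderivative of t^2·e^(-2·t) is -(2·t^2 + 2·t + 1)·e^(-2·t)/4; evaluating from 0 to 2.6 gives 1/4 - 493·e^(-26/5)/100, while the full integral is 1/4.
This works out to P = 0.89121.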